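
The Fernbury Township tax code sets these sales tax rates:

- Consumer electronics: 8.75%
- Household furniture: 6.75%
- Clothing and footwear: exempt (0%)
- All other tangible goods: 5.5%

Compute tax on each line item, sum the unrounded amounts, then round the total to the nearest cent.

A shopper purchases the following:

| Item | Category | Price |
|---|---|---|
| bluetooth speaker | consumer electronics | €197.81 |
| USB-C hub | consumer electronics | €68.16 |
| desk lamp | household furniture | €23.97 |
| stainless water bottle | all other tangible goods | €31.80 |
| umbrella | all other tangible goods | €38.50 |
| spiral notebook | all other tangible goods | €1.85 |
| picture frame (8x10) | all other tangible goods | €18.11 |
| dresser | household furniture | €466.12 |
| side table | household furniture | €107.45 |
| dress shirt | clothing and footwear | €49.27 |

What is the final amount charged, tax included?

Bluetooth speaker €197.81: consumer electronics → 8.75% → €17.308375
USB-C hub €68.16: consumer electronics → 8.75% → €5.964
Desk lamp €23.97: household furniture → 6.75% → €1.617975
Stainless water bottle €31.80: all other tangible goods → 5.5% → €1.749
Umbrella €38.50: all other tangible goods → 5.5% → €2.1175
Spiral notebook €1.85: all other tangible goods → 5.5% → €0.10175
Picture frame (8x10) €18.11: all other tangible goods → 5.5% → €0.99605
Dresser €466.12: household furniture → 6.75% → €31.4631
Side table €107.45: household furniture → 6.75% → €7.252875
Dress shirt €49.27: clothing and footwear → 0% → €0.00
Subtotal = €1003.04; unrounded tax = €68.570625 → €68.57; total due = €1071.61

€1071.61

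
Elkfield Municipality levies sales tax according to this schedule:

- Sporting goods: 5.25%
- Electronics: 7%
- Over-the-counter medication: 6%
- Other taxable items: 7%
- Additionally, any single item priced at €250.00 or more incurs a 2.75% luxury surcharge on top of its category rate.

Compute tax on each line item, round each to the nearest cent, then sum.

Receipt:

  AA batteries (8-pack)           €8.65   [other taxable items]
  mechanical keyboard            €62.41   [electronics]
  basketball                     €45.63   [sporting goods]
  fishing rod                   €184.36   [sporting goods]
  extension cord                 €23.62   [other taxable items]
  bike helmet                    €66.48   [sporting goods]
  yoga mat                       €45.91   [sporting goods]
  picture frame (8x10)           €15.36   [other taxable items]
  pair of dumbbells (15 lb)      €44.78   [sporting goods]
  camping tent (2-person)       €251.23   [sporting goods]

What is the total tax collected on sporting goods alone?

Basketball €45.63: sporting goods → 5.25% → €2.40
Fishing rod €184.36: sporting goods → 5.25% → €9.68
Bike helmet €66.48: sporting goods → 5.25% → €3.49
Yoga mat €45.91: sporting goods → 5.25% → €2.41
Pair of dumbbells (15 lb) €44.78: sporting goods → 5.25% → €2.35
Camping tent (2-person) €251.23: sporting goods → 5.25% + 2.75% surcharge = 8% → €20.10
Tax on sporting goods = €2.40 + €9.68 + €3.49 + €2.41 + €2.35 + €20.10 = €40.43

€40.43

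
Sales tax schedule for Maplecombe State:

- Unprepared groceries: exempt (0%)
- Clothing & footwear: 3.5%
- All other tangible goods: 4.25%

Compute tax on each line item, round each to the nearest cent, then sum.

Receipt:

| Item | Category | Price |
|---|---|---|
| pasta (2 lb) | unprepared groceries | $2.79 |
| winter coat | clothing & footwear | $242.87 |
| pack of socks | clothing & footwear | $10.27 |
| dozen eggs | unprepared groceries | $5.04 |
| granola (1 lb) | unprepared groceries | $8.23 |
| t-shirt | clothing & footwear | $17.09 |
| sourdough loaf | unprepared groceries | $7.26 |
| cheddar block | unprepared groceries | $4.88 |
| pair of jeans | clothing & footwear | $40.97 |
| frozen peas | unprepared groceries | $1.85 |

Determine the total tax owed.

$10.89

Pasta (2 lb) $2.79: unprepared groceries → 0% → $0.00
Winter coat $242.87: clothing & footwear → 3.5% → $8.50
Pack of socks $10.27: clothing & footwear → 3.5% → $0.36
Dozen eggs $5.04: unprepared groceries → 0% → $0.00
Granola (1 lb) $8.23: unprepared groceries → 0% → $0.00
T-shirt $17.09: clothing & footwear → 3.5% → $0.60
Sourdough loaf $7.26: unprepared groceries → 0% → $0.00
Cheddar block $4.88: unprepared groceries → 0% → $0.00
Pair of jeans $40.97: clothing & footwear → 3.5% → $1.43
Frozen peas $1.85: unprepared groceries → 0% → $0.00
Total tax = $8.50 + $0.36 + $0.60 + $1.43 = $10.89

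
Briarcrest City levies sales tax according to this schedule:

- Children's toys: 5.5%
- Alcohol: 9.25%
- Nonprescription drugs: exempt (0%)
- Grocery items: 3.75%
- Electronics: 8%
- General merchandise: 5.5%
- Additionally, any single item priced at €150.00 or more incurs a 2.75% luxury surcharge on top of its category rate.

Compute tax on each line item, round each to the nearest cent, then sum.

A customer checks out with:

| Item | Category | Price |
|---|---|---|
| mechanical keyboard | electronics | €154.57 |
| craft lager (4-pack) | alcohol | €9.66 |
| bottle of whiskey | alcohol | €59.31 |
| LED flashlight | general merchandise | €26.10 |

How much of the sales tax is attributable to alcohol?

Craft lager (4-pack) €9.66: alcohol → 9.25% → €0.89
Bottle of whiskey €59.31: alcohol → 9.25% → €5.49
Tax on alcohol = €0.89 + €5.49 = €6.38

€6.38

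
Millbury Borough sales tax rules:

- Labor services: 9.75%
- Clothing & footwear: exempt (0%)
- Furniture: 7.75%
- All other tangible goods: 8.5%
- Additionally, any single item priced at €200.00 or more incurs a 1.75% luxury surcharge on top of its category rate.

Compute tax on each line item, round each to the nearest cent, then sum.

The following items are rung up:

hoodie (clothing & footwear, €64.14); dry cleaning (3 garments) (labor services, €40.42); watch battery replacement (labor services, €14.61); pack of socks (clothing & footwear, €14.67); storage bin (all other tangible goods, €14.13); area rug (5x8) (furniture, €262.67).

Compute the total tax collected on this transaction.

€31.51

Hoodie €64.14: clothing & footwear → 0% → €0.00
Dry cleaning (3 garments) €40.42: labor services → 9.75% → €3.94
Watch battery replacement €14.61: labor services → 9.75% → €1.42
Pack of socks €14.67: clothing & footwear → 0% → €0.00
Storage bin €14.13: all other tangible goods → 8.5% → €1.20
Area rug (5x8) €262.67: furniture → 7.75% + 1.75% surcharge = 9.5% → €24.95
Total tax = €3.94 + €1.42 + €1.20 + €24.95 = €31.51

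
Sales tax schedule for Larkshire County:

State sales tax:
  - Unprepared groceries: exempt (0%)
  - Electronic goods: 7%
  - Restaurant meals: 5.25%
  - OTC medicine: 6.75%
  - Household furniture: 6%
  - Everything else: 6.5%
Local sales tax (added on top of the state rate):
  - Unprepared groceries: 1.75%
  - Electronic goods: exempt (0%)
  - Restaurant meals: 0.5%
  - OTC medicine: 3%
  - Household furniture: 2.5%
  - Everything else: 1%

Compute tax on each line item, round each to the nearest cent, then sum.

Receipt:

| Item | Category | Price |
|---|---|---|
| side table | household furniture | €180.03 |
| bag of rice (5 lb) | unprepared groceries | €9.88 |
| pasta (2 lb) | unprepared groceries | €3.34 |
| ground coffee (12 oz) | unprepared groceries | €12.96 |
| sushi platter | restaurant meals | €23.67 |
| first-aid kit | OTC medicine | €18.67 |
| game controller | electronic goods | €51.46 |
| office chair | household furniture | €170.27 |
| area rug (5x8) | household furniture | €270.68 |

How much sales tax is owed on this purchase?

Side table €180.03: household furniture → 6% + 2.5% local = 8.5% → €15.30
Bag of rice (5 lb) €9.88: unprepared groceries → 0% + 1.75% local = 1.75% → €0.17
Pasta (2 lb) €3.34: unprepared groceries → 0% + 1.75% local = 1.75% → €0.06
Ground coffee (12 oz) €12.96: unprepared groceries → 0% + 1.75% local = 1.75% → €0.23
Sushi platter €23.67: restaurant meals → 5.25% + 0.5% local = 5.75% → €1.36
First-aid kit €18.67: OTC medicine → 6.75% + 3% local = 9.75% → €1.82
Game controller €51.46: electronic goods → 7% + 0% local = 7% → €3.60
Office chair €170.27: household furniture → 6% + 2.5% local = 8.5% → €14.47
Area rug (5x8) €270.68: household furniture → 6% + 2.5% local = 8.5% → €23.01
Total tax = €15.30 + €0.17 + €0.06 + €0.23 + €1.36 + €1.82 + €3.60 + €14.47 + €23.01 = €60.02

€60.02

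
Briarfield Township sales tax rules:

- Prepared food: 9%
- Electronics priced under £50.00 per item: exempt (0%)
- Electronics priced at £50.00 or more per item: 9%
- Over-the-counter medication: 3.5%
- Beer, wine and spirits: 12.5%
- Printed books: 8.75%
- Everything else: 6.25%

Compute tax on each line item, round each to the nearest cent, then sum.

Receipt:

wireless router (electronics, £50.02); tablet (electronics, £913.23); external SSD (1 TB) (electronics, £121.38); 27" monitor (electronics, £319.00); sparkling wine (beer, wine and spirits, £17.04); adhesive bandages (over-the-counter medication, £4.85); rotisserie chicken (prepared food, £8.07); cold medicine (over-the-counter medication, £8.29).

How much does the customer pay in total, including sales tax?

£1571.52

Wireless router £50.02: electronics, £50.00 or more → 9% → £4.50
Tablet £913.23: electronics, £50.00 or more → 9% → £82.19
External SSD (1 TB) £121.38: electronics, £50.00 or more → 9% → £10.92
27" monitor £319.00: electronics, £50.00 or more → 9% → £28.71
Sparkling wine £17.04: beer, wine and spirits → 12.5% → £2.13
Adhesive bandages £4.85: over-the-counter medication → 3.5% → £0.17
Rotisserie chicken £8.07: prepared food → 9% → £0.73
Cold medicine £8.29: over-the-counter medication → 3.5% → £0.29
Subtotal = £1441.88; tax = £129.64; total due = £1571.52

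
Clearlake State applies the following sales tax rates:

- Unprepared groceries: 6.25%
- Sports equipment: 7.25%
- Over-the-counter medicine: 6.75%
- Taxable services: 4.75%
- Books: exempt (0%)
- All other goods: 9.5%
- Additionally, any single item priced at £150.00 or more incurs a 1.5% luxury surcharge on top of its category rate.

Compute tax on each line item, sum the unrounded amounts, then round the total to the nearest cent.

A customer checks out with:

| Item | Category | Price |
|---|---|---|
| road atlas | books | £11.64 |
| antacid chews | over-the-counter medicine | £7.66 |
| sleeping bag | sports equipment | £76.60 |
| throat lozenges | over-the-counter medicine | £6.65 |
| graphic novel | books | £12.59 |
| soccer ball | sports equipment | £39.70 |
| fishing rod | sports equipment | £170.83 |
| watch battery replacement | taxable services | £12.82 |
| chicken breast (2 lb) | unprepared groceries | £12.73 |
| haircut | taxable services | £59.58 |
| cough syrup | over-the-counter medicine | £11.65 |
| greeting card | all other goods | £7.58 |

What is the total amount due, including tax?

£460.12

Road atlas £11.64: books → 0% → £0.00
Antacid chews £7.66: over-the-counter medicine → 6.75% → £0.51705
Sleeping bag £76.60: sports equipment → 7.25% → £5.5535
Throat lozenges £6.65: over-the-counter medicine → 6.75% → £0.448875
Graphic novel £12.59: books → 0% → £0.00
Soccer ball £39.70: sports equipment → 7.25% → £2.87825
Fishing rod £170.83: sports equipment → 7.25% + 1.5% surcharge = 8.75% → £14.947625
Watch battery replacement £12.82: taxable services → 4.75% → £0.60895
Chicken breast (2 lb) £12.73: unprepared groceries → 6.25% → £0.795625
Haircut £59.58: taxable services → 4.75% → £2.83005
Cough syrup £11.65: over-the-counter medicine → 6.75% → £0.786375
Greeting card £7.58: all other goods → 9.5% → £0.7201
Subtotal = £430.03; unrounded tax = £30.0864 → £30.09; total due = £460.12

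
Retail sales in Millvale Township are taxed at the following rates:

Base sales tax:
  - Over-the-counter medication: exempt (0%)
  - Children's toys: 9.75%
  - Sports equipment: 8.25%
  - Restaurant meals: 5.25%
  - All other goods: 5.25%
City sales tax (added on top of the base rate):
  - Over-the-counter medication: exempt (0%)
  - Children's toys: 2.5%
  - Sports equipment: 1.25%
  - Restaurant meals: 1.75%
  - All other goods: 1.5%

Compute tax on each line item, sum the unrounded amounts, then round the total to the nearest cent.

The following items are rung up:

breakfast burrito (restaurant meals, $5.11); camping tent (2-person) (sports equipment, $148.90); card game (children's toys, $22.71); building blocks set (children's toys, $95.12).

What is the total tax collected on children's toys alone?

$14.43

Card game $22.71: children's toys → 9.75% + 2.5% city = 12.25% → $2.781975
Building blocks set $95.12: children's toys → 9.75% + 2.5% city = 12.25% → $11.6522
Tax on children's toys: unrounded sum = $14.434175 → $14.43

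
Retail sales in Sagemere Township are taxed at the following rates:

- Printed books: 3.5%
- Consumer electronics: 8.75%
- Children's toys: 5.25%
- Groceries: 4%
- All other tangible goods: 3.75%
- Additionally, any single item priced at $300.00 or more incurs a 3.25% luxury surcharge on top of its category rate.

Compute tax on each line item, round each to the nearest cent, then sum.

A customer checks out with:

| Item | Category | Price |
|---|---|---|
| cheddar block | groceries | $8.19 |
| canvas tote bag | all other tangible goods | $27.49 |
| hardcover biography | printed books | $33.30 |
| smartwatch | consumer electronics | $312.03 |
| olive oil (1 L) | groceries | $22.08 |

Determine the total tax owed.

$40.85

Cheddar block $8.19: groceries → 4% → $0.33
Canvas tote bag $27.49: all other tangible goods → 3.75% → $1.03
Hardcover biography $33.30: printed books → 3.5% → $1.17
Smartwatch $312.03: consumer electronics → 8.75% + 3.25% surcharge = 12% → $37.44
Olive oil (1 L) $22.08: groceries → 4% → $0.88
Total tax = $0.33 + $1.03 + $1.17 + $37.44 + $0.88 = $40.85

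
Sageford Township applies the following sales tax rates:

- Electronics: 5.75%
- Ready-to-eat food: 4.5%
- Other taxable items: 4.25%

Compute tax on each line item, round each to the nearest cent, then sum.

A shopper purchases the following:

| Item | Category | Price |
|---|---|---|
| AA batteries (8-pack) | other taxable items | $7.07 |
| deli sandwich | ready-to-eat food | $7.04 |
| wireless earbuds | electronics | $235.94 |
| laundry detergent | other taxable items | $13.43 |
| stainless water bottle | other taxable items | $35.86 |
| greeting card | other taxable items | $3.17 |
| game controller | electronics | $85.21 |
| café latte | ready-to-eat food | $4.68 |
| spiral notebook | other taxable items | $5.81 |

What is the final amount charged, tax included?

AA batteries (8-pack) $7.07: other taxable items → 4.25% → $0.30
Deli sandwich $7.04: ready-to-eat food → 4.5% → $0.32
Wireless earbuds $235.94: electronics → 5.75% → $13.57
Laundry detergent $13.43: other taxable items → 4.25% → $0.57
Stainless water bottle $35.86: other taxable items → 4.25% → $1.52
Greeting card $3.17: other taxable items → 4.25% → $0.13
Game controller $85.21: electronics → 5.75% → $4.90
Café latte $4.68: ready-to-eat food → 4.5% → $0.21
Spiral notebook $5.81: other taxable items → 4.25% → $0.25
Subtotal = $398.21; tax = $21.77; total due = $419.98

$419.98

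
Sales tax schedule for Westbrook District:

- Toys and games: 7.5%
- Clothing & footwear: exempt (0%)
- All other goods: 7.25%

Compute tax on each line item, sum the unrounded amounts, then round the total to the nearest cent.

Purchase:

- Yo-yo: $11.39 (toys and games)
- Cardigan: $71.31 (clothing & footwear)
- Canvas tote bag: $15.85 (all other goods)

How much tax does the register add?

Yo-yo $11.39: toys and games → 7.5% → $0.85425
Cardigan $71.31: clothing & footwear → 0% → $0.00
Canvas tote bag $15.85: all other goods → 7.25% → $1.149125
Unrounded tax sum = $2.003375 → $2.00

$2.00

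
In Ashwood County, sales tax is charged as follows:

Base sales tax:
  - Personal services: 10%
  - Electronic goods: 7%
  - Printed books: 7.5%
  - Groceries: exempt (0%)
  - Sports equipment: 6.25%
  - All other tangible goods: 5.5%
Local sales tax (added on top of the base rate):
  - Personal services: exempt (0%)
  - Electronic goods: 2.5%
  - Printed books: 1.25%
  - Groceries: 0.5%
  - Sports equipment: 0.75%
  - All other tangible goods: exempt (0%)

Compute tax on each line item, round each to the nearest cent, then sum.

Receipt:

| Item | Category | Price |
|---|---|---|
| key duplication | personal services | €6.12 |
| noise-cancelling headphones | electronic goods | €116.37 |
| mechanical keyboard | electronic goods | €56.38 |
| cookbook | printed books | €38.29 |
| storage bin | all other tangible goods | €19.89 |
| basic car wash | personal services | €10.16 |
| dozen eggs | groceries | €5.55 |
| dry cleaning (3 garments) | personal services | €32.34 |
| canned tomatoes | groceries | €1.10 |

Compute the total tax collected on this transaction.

€25.76

Key duplication €6.12: personal services → 10% + 0% local = 10% → €0.61
Noise-cancelling headphones €116.37: electronic goods → 7% + 2.5% local = 9.5% → €11.06
Mechanical keyboard €56.38: electronic goods → 7% + 2.5% local = 9.5% → €5.36
Cookbook €38.29: printed books → 7.5% + 1.25% local = 8.75% → €3.35
Storage bin €19.89: all other tangible goods → 5.5% + 0% local = 5.5% → €1.09
Basic car wash €10.16: personal services → 10% + 0% local = 10% → €1.02
Dozen eggs €5.55: groceries → 0% + 0.5% local = 0.5% → €0.03
Dry cleaning (3 garments) €32.34: personal services → 10% + 0% local = 10% → €3.23
Canned tomatoes €1.10: groceries → 0% + 0.5% local = 0.5% → €0.01
Total tax = €0.61 + €11.06 + €5.36 + €3.35 + €1.09 + €1.02 + €0.03 + €3.23 + €0.01 = €25.76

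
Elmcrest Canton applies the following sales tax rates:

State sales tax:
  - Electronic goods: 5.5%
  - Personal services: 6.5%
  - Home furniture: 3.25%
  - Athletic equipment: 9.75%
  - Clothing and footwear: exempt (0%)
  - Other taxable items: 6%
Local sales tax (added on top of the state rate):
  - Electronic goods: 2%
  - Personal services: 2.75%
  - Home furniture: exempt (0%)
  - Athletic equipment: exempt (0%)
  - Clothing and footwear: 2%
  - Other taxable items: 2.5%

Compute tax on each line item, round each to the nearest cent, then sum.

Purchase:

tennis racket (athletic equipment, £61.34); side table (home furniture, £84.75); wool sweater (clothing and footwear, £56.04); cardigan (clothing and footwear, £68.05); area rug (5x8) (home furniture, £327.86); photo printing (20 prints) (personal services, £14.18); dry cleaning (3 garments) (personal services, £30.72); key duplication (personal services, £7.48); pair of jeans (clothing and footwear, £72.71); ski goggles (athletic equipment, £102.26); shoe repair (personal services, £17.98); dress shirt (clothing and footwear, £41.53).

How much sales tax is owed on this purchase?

Tennis racket £61.34: athletic equipment → 9.75% + 0% local = 9.75% → £5.98
Side table £84.75: home furniture → 3.25% + 0% local = 3.25% → £2.75
Wool sweater £56.04: clothing and footwear → 0% + 2% local = 2% → £1.12
Cardigan £68.05: clothing and footwear → 0% + 2% local = 2% → £1.36
Area rug (5x8) £327.86: home furniture → 3.25% + 0% local = 3.25% → £10.66
Photo printing (20 prints) £14.18: personal services → 6.5% + 2.75% local = 9.25% → £1.31
Dry cleaning (3 garments) £30.72: personal services → 6.5% + 2.75% local = 9.25% → £2.84
Key duplication £7.48: personal services → 6.5% + 2.75% local = 9.25% → £0.69
Pair of jeans £72.71: clothing and footwear → 0% + 2% local = 2% → £1.45
Ski goggles £102.26: athletic equipment → 9.75% + 0% local = 9.75% → £9.97
Shoe repair £17.98: personal services → 6.5% + 2.75% local = 9.25% → £1.66
Dress shirt £41.53: clothing and footwear → 0% + 2% local = 2% → £0.83
Total tax = £5.98 + £2.75 + £1.12 + £1.36 + £10.66 + £1.31 + £2.84 + £0.69 + £1.45 + £9.97 + £1.66 + £0.83 = £40.62

£40.62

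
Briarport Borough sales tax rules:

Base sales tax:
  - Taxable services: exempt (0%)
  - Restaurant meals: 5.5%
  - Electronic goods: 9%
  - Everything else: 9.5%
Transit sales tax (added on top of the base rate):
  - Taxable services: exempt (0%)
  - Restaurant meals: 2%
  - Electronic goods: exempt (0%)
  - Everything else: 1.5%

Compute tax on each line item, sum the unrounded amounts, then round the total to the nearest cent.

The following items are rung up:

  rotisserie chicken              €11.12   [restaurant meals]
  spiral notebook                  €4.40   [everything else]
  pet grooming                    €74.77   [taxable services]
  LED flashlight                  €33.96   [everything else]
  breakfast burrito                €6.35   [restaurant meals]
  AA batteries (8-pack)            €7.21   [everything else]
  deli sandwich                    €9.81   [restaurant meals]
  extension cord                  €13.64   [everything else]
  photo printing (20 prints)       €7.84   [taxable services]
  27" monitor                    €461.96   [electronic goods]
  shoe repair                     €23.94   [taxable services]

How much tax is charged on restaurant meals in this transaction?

Rotisserie chicken €11.12: restaurant meals → 5.5% + 2% transit = 7.5% → €0.834
Breakfast burrito €6.35: restaurant meals → 5.5% + 2% transit = 7.5% → €0.47625
Deli sandwich €9.81: restaurant meals → 5.5% + 2% transit = 7.5% → €0.73575
Tax on restaurant meals: unrounded sum = €2.046 → €2.05

€2.05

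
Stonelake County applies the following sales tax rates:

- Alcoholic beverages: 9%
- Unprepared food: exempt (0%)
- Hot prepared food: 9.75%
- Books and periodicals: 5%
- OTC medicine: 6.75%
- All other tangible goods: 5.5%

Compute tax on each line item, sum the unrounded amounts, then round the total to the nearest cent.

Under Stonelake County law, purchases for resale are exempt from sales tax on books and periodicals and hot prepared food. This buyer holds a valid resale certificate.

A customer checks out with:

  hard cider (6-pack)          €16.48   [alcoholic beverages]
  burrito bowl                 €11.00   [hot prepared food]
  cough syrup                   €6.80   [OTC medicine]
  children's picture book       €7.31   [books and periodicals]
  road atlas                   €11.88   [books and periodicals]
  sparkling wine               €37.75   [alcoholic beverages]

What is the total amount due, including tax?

Hard cider (6-pack) €16.48: alcoholic beverages → 9% → €1.4832
Burrito bowl €11.00: hot prepared food, buyer-exempt → 0% → €0.00
Cough syrup €6.80: OTC medicine → 6.75% → €0.459
Children's picture book €7.31: books and periodicals, buyer-exempt → 0% → €0.00
Road atlas €11.88: books and periodicals, buyer-exempt → 0% → €0.00
Sparkling wine €37.75: alcoholic beverages → 9% → €3.3975
Subtotal = €91.22; unrounded tax = €5.3397 → €5.34; total due = €96.56

€96.56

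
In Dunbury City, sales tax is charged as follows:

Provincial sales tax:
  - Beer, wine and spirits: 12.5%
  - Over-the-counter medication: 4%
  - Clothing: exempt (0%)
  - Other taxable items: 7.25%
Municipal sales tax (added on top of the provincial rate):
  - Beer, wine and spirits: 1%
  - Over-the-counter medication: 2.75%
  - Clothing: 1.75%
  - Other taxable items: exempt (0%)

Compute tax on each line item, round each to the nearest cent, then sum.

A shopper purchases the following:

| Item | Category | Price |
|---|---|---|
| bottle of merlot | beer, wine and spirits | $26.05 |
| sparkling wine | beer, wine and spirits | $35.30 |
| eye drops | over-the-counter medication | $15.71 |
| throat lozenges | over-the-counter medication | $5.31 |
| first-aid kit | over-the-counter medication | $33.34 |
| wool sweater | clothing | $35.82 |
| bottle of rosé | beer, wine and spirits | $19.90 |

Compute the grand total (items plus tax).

$186.71

Bottle of merlot $26.05: beer, wine and spirits → 12.5% + 1% municipal = 13.5% → $3.52
Sparkling wine $35.30: beer, wine and spirits → 12.5% + 1% municipal = 13.5% → $4.77
Eye drops $15.71: over-the-counter medication → 4% + 2.75% municipal = 6.75% → $1.06
Throat lozenges $5.31: over-the-counter medication → 4% + 2.75% municipal = 6.75% → $0.36
First-aid kit $33.34: over-the-counter medication → 4% + 2.75% municipal = 6.75% → $2.25
Wool sweater $35.82: clothing → 0% + 1.75% municipal = 1.75% → $0.63
Bottle of rosé $19.90: beer, wine and spirits → 12.5% + 1% municipal = 13.5% → $2.69
Subtotal = $171.43; tax = $15.28; total due = $186.71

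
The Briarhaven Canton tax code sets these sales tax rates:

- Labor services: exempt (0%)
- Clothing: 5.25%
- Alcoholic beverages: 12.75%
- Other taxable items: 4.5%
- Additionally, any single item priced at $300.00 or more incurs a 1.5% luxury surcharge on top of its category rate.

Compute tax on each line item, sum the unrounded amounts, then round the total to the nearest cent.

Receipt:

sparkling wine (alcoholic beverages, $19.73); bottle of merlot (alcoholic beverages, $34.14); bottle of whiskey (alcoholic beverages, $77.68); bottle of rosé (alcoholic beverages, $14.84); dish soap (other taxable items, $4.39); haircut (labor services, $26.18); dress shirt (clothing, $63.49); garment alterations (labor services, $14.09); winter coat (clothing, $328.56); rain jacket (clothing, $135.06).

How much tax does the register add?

$51.46

Sparkling wine $19.73: alcoholic beverages → 12.75% → $2.515575
Bottle of merlot $34.14: alcoholic beverages → 12.75% → $4.35285
Bottle of whiskey $77.68: alcoholic beverages → 12.75% → $9.9042
Bottle of rosé $14.84: alcoholic beverages → 12.75% → $1.8921
Dish soap $4.39: other taxable items → 4.5% → $0.19755
Haircut $26.18: labor services → 0% → $0.00
Dress shirt $63.49: clothing → 5.25% → $3.333225
Garment alterations $14.09: labor services → 0% → $0.00
Winter coat $328.56: clothing → 5.25% + 1.5% surcharge = 6.75% → $22.1778
Rain jacket $135.06: clothing → 5.25% → $7.09065
Unrounded tax sum = $51.46395 → $51.46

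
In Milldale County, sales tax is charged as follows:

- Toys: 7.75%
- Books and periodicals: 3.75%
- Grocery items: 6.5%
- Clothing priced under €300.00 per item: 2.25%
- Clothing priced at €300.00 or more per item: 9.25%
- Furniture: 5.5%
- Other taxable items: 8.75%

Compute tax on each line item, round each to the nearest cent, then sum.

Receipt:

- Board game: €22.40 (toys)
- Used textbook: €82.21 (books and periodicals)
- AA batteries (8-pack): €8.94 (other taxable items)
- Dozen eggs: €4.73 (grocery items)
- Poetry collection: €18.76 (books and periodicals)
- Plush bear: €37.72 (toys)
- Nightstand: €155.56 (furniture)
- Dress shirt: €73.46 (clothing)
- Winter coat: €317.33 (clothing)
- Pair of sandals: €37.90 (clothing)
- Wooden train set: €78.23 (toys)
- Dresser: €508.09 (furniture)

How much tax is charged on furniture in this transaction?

Nightstand €155.56: furniture → 5.5% → €8.56
Dresser €508.09: furniture → 5.5% → €27.94
Tax on furniture = €8.56 + €27.94 = €36.50

€36.50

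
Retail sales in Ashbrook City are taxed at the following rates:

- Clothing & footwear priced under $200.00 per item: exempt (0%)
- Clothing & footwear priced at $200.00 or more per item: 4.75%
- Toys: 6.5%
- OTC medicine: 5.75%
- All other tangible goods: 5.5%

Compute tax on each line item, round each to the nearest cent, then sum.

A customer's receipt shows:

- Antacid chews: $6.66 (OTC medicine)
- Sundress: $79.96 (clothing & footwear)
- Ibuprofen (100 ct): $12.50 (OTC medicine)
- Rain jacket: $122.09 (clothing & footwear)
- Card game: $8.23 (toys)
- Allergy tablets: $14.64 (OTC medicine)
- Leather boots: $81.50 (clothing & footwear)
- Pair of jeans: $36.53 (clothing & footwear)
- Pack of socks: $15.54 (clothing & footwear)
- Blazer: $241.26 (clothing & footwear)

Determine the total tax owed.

Antacid chews $6.66: OTC medicine → 5.75% → $0.38
Sundress $79.96: clothing & footwear, under $200.00 → 0% → $0.00
Ibuprofen (100 ct) $12.50: OTC medicine → 5.75% → $0.72
Rain jacket $122.09: clothing & footwear, under $200.00 → 0% → $0.00
Card game $8.23: toys → 6.5% → $0.53
Allergy tablets $14.64: OTC medicine → 5.75% → $0.84
Leather boots $81.50: clothing & footwear, under $200.00 → 0% → $0.00
Pair of jeans $36.53: clothing & footwear, under $200.00 → 0% → $0.00
Pack of socks $15.54: clothing & footwear, under $200.00 → 0% → $0.00
Blazer $241.26: clothing & footwear, $200.00 or more → 4.75% → $11.46
Total tax = $0.38 + $0.72 + $0.53 + $0.84 + $11.46 = $13.93

$13.93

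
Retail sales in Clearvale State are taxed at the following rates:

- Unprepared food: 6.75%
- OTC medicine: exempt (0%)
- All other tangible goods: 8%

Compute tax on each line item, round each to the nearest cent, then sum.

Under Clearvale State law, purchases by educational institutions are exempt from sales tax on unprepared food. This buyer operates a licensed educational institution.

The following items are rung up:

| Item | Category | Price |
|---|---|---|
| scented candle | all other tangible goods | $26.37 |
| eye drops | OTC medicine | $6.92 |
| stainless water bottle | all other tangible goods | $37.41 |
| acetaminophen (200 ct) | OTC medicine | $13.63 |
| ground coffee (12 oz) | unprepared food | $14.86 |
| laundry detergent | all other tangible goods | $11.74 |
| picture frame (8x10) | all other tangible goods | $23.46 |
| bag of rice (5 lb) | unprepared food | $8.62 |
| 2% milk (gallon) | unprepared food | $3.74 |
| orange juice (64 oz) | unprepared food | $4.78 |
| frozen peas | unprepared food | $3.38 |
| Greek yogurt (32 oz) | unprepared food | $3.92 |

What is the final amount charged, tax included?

Scented candle $26.37: all other tangible goods → 8% → $2.11
Eye drops $6.92: OTC medicine → 0% → $0.00
Stainless water bottle $37.41: all other tangible goods → 8% → $2.99
Acetaminophen (200 ct) $13.63: OTC medicine → 0% → $0.00
Ground coffee (12 oz) $14.86: unprepared food, buyer-exempt → 0% → $0.00
Laundry detergent $11.74: all other tangible goods → 8% → $0.94
Picture frame (8x10) $23.46: all other tangible goods → 8% → $1.88
Bag of rice (5 lb) $8.62: unprepared food, buyer-exempt → 0% → $0.00
2% milk (gallon) $3.74: unprepared food, buyer-exempt → 0% → $0.00
Orange juice (64 oz) $4.78: unprepared food, buyer-exempt → 0% → $0.00
Frozen peas $3.38: unprepared food, buyer-exempt → 0% → $0.00
Greek yogurt (32 oz) $3.92: unprepared food, buyer-exempt → 0% → $0.00
Subtotal = $158.83; tax = $7.92; total due = $166.75

$166.75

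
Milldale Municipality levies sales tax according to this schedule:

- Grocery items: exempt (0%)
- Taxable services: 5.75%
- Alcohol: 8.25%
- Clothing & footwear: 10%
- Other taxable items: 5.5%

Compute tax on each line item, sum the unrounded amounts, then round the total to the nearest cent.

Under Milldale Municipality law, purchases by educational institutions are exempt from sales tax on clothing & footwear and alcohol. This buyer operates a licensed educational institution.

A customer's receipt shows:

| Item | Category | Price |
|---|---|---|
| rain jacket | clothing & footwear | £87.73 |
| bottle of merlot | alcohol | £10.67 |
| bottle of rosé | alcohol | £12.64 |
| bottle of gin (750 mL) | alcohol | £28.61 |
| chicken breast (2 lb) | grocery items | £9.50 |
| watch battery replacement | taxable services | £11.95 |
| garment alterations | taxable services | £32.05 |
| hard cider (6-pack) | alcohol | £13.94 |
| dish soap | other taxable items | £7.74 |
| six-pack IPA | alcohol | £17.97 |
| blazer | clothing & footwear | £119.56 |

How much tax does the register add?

Rain jacket £87.73: clothing & footwear, buyer-exempt → 0% → £0.00
Bottle of merlot £10.67: alcohol, buyer-exempt → 0% → £0.00
Bottle of rosé £12.64: alcohol, buyer-exempt → 0% → £0.00
Bottle of gin (750 mL) £28.61: alcohol, buyer-exempt → 0% → £0.00
Chicken breast (2 lb) £9.50: grocery items → 0% → £0.00
Watch battery replacement £11.95: taxable services → 5.75% → £0.687125
Garment alterations £32.05: taxable services → 5.75% → £1.842875
Hard cider (6-pack) £13.94: alcohol, buyer-exempt → 0% → £0.00
Dish soap £7.74: other taxable items → 5.5% → £0.4257
Six-pack IPA £17.97: alcohol, buyer-exempt → 0% → £0.00
Blazer £119.56: clothing & footwear, buyer-exempt → 0% → £0.00
Unrounded tax sum = £2.9557 → £2.96

£2.96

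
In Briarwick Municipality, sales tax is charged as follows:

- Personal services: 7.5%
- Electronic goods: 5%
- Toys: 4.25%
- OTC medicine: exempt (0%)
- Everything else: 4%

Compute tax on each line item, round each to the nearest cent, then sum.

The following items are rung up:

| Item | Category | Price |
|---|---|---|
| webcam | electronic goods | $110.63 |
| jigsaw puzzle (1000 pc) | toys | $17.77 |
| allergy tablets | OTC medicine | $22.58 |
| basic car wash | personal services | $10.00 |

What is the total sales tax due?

$7.04

Webcam $110.63: electronic goods → 5% → $5.53
Jigsaw puzzle (1000 pc) $17.77: toys → 4.25% → $0.76
Allergy tablets $22.58: OTC medicine → 0% → $0.00
Basic car wash $10.00: personal services → 7.5% → $0.75
Total tax = $5.53 + $0.76 + $0.75 = $7.04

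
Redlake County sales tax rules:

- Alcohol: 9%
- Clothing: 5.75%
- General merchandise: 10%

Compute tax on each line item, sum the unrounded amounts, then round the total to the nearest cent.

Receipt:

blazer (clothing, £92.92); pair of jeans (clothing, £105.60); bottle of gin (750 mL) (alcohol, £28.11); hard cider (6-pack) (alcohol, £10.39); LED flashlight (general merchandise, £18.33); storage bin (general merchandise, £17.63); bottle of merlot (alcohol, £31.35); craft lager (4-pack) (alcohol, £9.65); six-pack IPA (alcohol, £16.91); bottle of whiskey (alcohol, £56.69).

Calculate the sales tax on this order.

Blazer £92.92: clothing → 5.75% → £5.3429
Pair of jeans £105.60: clothing → 5.75% → £6.072
Bottle of gin (750 mL) £28.11: alcohol → 9% → £2.5299
Hard cider (6-pack) £10.39: alcohol → 9% → £0.9351
LED flashlight £18.33: general merchandise → 10% → £1.833
Storage bin £17.63: general merchandise → 10% → £1.763
Bottle of merlot £31.35: alcohol → 9% → £2.8215
Craft lager (4-pack) £9.65: alcohol → 9% → £0.8685
Six-pack IPA £16.91: alcohol → 9% → £1.5219
Bottle of whiskey £56.69: alcohol → 9% → £5.1021
Unrounded tax sum = £28.7899 → £28.79

£28.79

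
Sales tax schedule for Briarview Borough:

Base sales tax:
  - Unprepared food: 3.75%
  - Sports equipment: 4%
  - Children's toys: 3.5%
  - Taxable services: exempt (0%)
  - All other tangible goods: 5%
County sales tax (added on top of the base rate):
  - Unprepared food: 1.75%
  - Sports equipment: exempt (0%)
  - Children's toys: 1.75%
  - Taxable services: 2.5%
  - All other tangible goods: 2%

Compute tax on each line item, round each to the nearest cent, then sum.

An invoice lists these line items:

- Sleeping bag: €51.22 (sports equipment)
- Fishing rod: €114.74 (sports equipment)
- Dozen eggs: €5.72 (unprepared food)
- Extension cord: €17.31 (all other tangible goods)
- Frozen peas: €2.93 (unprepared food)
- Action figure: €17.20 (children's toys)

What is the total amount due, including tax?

Sleeping bag €51.22: sports equipment → 4% + 0% county = 4% → €2.05
Fishing rod €114.74: sports equipment → 4% + 0% county = 4% → €4.59
Dozen eggs €5.72: unprepared food → 3.75% + 1.75% county = 5.5% → €0.31
Extension cord €17.31: all other tangible goods → 5% + 2% county = 7% → €1.21
Frozen peas €2.93: unprepared food → 3.75% + 1.75% county = 5.5% → €0.16
Action figure €17.20: children's toys → 3.5% + 1.75% county = 5.25% → €0.90
Subtotal = €209.12; tax = €9.22; total due = €218.34

€218.34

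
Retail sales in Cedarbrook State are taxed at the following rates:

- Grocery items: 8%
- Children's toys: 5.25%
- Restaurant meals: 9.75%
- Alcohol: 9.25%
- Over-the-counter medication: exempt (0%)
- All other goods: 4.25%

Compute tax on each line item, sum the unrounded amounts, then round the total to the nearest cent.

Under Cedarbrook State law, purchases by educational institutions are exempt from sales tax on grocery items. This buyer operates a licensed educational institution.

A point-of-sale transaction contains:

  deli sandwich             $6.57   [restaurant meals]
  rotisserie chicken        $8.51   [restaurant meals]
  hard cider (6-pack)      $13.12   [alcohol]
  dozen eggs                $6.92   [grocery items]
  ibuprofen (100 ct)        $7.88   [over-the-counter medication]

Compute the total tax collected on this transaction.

Deli sandwich $6.57: restaurant meals → 9.75% → $0.640575
Rotisserie chicken $8.51: restaurant meals → 9.75% → $0.829725
Hard cider (6-pack) $13.12: alcohol → 9.25% → $1.2136
Dozen eggs $6.92: grocery items, buyer-exempt → 0% → $0.00
Ibuprofen (100 ct) $7.88: over-the-counter medication → 0% → $0.00
Unrounded tax sum = $2.6839 → $2.68

$2.68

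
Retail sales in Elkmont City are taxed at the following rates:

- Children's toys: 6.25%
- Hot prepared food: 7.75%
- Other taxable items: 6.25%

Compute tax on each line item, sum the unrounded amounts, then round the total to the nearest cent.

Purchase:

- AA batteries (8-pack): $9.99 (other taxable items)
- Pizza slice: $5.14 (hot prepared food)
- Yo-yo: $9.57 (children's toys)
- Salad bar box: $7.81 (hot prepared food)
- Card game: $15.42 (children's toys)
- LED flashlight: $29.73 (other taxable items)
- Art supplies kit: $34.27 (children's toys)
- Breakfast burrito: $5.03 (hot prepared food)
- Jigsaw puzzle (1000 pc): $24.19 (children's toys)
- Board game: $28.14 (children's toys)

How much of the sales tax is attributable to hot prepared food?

$1.39

Pizza slice $5.14: hot prepared food → 7.75% → $0.39835
Salad bar box $7.81: hot prepared food → 7.75% → $0.605275
Breakfast burrito $5.03: hot prepared food → 7.75% → $0.389825
Tax on hot prepared food: unrounded sum = $1.39345 → $1.39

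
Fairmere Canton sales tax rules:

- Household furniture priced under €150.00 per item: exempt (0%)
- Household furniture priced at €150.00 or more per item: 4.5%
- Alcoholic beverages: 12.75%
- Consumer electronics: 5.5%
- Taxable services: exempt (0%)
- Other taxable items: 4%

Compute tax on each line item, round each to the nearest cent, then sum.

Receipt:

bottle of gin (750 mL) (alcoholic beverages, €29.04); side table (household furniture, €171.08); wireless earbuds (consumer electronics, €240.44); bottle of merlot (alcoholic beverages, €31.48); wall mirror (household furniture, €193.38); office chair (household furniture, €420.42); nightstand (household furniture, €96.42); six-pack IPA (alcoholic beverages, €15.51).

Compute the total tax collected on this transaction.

Bottle of gin (750 mL) €29.04: alcoholic beverages → 12.75% → €3.70
Side table €171.08: household furniture, €150.00 or more → 4.5% → €7.70
Wireless earbuds €240.44: consumer electronics → 5.5% → €13.22
Bottle of merlot €31.48: alcoholic beverages → 12.75% → €4.01
Wall mirror €193.38: household furniture, €150.00 or more → 4.5% → €8.70
Office chair €420.42: household furniture, €150.00 or more → 4.5% → €18.92
Nightstand €96.42: household furniture, under €150.00 → 0% → €0.00
Six-pack IPA €15.51: alcoholic beverages → 12.75% → €1.98
Total tax = €3.70 + €7.70 + €13.22 + €4.01 + €8.70 + €18.92 + €1.98 = €58.23

€58.23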